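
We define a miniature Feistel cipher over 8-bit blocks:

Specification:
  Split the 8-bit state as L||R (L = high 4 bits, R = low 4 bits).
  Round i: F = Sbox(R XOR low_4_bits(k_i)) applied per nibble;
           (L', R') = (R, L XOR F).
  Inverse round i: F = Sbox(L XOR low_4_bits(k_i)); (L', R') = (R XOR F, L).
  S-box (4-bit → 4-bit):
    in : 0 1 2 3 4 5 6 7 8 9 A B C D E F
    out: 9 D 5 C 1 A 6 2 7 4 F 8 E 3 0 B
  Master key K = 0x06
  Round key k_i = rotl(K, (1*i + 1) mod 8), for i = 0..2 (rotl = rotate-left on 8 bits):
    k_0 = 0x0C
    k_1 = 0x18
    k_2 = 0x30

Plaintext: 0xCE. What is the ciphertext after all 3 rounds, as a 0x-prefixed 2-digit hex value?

s_0 = plaintext = 0xCE
s_1 = Round(s_0, k_0) = 0xE9
s_2 = Round(s_1, k_1) = 0x93
s_3 = Round(s_2, k_2) = 0x35

0x35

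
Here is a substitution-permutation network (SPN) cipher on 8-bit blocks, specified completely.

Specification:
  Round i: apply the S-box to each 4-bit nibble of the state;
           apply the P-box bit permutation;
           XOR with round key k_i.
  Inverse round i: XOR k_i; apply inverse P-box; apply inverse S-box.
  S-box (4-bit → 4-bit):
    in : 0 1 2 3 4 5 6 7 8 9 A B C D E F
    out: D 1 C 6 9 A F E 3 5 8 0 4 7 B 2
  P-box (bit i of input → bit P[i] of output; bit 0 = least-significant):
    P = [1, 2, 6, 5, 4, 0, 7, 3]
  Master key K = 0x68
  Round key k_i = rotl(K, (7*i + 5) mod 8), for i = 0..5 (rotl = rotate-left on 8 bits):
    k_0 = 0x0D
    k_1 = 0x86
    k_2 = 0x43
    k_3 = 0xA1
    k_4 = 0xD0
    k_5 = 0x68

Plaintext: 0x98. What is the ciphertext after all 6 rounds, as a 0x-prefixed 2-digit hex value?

0xD1

s_0 = plaintext = 0x98
s_1 = Round(s_0, k_0) = 0x9B
s_2 = Round(s_1, k_1) = 0x16
s_3 = Round(s_2, k_2) = 0x35
s_4 = Round(s_3, k_3) = 0x04
s_5 = Round(s_4, k_4) = 0x6A
s_6 = Round(s_5, k_5) = 0xD1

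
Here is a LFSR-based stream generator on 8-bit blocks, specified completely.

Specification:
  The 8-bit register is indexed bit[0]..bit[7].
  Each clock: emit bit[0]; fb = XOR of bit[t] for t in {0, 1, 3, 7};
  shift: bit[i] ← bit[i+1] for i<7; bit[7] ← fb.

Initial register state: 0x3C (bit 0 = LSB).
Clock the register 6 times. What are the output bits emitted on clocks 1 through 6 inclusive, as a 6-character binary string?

001111

reg_0 = 0x3C
clock 1: out=0, reg = 0x9E
clock 2: out=0, reg = 0xCF
clock 3: out=1, reg = 0x67
clock 4: out=1, reg = 0x33
clock 5: out=1, reg = 0x19
clock 6: out=1, reg = 0x0C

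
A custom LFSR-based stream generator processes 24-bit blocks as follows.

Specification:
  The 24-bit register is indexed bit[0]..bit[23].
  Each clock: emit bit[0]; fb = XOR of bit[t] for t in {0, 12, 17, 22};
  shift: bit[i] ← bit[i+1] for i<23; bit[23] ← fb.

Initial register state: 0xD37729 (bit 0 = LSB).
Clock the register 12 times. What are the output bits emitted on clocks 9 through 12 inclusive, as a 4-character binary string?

reg_0 = 0xD37729
clock 1: out=1, reg = 0x69BB94
clock 2: out=0, reg = 0x34DDCA
clock 3: out=0, reg = 0x9A6EE5
clock 4: out=1, reg = 0x4D3772
clock 5: out=0, reg = 0x269BB9
clock 6: out=1, reg = 0x934DDC
clock 7: out=0, reg = 0xC9A6EE
clock 8: out=0, reg = 0xE4D377
clock 9: out=1, reg = 0xF269BB
clock 10: out=1, reg = 0xF934DD
clock 11: out=1, reg = 0xFC9A6E
clock 12: out=0, reg = 0x7E4D37

1110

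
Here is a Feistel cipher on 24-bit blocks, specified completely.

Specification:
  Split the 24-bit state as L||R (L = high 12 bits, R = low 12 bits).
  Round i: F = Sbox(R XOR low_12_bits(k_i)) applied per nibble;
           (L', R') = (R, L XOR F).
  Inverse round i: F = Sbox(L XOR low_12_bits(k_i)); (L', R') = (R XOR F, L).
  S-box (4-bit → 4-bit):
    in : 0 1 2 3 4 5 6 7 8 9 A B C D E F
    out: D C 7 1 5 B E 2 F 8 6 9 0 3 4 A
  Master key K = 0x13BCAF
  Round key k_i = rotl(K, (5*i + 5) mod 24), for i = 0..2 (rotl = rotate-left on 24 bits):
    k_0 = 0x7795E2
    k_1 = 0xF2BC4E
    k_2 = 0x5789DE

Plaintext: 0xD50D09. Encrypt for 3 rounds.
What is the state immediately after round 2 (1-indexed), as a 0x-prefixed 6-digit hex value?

0x2199BB

s_0 = plaintext = 0xD50D09
s_1 = Round(s_0, k_0) = 0xD09219
s_2 = Round(s_1, k_1) = 0x2199BB
s_3 = Round(s_2, k_2) = 0x9BBFF2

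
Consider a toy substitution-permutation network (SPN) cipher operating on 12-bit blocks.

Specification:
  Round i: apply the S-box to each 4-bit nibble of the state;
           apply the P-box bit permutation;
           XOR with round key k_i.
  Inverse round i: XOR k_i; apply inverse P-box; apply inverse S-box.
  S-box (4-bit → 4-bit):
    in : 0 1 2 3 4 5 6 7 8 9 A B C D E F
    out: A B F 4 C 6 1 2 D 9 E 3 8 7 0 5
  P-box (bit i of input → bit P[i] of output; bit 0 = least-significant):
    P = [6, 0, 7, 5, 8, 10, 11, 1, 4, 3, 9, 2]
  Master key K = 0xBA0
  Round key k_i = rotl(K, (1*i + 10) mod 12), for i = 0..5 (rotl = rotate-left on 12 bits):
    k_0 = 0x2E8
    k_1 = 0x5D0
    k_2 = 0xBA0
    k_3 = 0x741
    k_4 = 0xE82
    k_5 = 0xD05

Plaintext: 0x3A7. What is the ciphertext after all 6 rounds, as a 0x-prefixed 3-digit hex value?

0x0B1

s_0 = plaintext = 0x3A7
s_1 = Round(s_0, k_0) = 0xCEB
s_2 = Round(s_1, k_1) = 0x595
s_3 = Round(s_2, k_2) = 0x82B
s_4 = Round(s_3, k_3) = 0x816
s_5 = Round(s_4, k_4) = 0x9D4
s_6 = Round(s_5, k_5) = 0x0B1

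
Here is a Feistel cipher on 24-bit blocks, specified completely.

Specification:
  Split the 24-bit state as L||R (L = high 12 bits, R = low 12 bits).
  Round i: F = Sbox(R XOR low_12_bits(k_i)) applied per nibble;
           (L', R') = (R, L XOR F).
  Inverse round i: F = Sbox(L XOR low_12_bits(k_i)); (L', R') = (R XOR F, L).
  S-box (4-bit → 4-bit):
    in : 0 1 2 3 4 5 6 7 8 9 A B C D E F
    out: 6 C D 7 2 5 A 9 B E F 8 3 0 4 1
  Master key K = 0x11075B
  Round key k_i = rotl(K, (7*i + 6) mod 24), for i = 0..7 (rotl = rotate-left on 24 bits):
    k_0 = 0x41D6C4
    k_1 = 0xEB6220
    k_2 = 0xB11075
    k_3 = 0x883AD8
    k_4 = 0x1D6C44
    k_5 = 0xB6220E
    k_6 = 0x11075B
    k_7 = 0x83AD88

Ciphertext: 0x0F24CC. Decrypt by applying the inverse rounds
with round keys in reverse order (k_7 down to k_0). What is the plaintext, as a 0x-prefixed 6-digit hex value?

s_0 = ciphertext = 0x0F24CC
s_1 = InvRound(s_0, k_7) = 0x4530F2
s_2 = InvRound(s_1, k_6) = 0x799453
s_3 = InvRound(s_2, k_5) = 0x1BA799
s_4 = InvRound(s_3, k_4) = 0x78D1BA
s_5 = InvRound(s_4, k_3) = 0x1EF78D
s_6 = InvRound(s_5, k_2) = 0xB621EF
s_7 = InvRound(s_6, k_1) = 0xFC2B62
s_8 = InvRound(s_7, k_0) = 0x508FC2

0x508FC2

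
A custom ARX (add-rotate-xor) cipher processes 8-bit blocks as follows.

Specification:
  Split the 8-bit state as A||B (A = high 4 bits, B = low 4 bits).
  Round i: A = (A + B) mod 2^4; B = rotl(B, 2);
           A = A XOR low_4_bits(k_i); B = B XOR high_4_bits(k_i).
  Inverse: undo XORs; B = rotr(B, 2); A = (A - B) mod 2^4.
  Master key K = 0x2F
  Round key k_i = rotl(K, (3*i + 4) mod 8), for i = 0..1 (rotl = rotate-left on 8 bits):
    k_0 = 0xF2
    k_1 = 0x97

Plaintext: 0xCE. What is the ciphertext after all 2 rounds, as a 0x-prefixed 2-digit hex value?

0xB8

s_0 = plaintext = 0xCE
s_1 = Round(s_0, k_0) = 0x84
s_2 = Round(s_1, k_1) = 0xB8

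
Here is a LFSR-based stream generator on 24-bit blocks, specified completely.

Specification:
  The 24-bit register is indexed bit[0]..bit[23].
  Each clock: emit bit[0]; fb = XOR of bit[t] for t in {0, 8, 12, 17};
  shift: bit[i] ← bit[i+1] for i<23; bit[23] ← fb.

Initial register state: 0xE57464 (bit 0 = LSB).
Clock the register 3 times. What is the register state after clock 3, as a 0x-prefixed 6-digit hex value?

reg_0 = 0xE57464
clock 1: out=0, reg = 0xF2BA32
clock 2: out=0, reg = 0x795D19
clock 3: out=1, reg = 0xBCAE8C

0xBCAE8C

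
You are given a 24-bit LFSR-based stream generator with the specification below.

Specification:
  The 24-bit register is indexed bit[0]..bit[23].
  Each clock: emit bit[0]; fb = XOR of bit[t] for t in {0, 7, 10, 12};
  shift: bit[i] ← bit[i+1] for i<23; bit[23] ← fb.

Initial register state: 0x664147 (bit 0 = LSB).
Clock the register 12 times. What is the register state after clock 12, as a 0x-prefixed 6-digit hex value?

0x231664

reg_0 = 0x664147
clock 1: out=1, reg = 0xB320A3
clock 2: out=1, reg = 0x599051
clock 3: out=1, reg = 0x2CC828
clock 4: out=0, reg = 0x166414
clock 5: out=0, reg = 0x8B320A
clock 6: out=0, reg = 0xC59905
clock 7: out=1, reg = 0x62CC82
clock 8: out=0, reg = 0x316641
clock 9: out=1, reg = 0x18B320
clock 10: out=0, reg = 0x8C5990
clock 11: out=0, reg = 0x462CC8
clock 12: out=0, reg = 0x231664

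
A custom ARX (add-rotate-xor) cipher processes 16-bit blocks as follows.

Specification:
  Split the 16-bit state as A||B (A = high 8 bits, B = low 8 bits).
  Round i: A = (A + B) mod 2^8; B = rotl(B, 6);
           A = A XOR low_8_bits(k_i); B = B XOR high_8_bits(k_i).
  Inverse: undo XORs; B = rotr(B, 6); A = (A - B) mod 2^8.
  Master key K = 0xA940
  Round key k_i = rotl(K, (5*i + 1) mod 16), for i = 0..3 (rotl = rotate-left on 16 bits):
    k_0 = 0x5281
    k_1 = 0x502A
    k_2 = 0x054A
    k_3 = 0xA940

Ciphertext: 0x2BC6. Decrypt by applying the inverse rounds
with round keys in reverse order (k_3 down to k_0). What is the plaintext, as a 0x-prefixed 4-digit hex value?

s_0 = ciphertext = 0x2BC6
s_1 = InvRound(s_0, k_3) = 0xAEBD
s_2 = InvRound(s_1, k_2) = 0x02E2
s_3 = InvRound(s_2, k_1) = 0x5ECA
s_4 = InvRound(s_3, k_0) = 0x7D62

0x7D62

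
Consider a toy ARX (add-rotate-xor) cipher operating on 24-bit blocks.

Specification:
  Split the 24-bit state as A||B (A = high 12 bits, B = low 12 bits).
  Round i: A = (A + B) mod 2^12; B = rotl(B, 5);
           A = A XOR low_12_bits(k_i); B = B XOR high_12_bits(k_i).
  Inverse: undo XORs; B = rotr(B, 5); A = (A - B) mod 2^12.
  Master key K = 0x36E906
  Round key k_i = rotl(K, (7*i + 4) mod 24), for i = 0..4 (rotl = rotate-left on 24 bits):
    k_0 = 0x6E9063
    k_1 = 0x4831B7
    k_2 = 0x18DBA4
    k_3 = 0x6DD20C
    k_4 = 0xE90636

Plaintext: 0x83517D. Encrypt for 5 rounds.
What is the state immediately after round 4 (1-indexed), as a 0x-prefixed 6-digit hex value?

s_0 = plaintext = 0x83517D
s_1 = Round(s_0, k_0) = 0x9D194B
s_2 = Round(s_1, k_1) = 0x2ABDF1
s_3 = Round(s_2, k_2) = 0xB38FB6
s_4 = Round(s_3, k_3) = 0x8E2002
s_5 = Round(s_4, k_4) = 0xED2ED0

0x8E2002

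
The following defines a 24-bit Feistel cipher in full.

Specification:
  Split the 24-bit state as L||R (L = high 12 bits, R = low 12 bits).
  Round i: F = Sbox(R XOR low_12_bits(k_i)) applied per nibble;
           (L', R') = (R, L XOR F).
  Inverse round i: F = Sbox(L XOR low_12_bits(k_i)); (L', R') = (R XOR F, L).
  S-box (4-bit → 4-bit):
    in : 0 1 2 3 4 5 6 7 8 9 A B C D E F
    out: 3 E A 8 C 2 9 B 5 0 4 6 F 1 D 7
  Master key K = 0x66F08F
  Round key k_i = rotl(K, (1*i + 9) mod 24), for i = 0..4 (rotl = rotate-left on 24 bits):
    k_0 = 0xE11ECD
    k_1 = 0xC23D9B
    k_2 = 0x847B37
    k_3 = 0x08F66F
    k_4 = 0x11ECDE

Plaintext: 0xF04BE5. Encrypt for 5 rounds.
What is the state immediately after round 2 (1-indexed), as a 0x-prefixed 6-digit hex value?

0xDA1861

s_0 = plaintext = 0xF04BE5
s_1 = Round(s_0, k_0) = 0xBE5DA1
s_2 = Round(s_1, k_1) = 0xDA1861
s_3 = Round(s_2, k_2) = 0x861588
s_4 = Round(s_3, k_3) = 0x5880BA
s_5 = Round(s_4, k_4) = 0x0BAA14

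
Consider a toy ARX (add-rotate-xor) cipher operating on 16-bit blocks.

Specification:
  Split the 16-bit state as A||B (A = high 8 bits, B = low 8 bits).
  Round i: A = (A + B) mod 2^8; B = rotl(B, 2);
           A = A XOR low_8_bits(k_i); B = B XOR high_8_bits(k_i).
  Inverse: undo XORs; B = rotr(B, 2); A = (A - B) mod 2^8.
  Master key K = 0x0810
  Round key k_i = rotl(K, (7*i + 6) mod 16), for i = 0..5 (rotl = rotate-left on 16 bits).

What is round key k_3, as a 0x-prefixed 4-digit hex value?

K = 0x0810
k_0 = rotl(K, (7*0+6) mod 16) = rotl(K, 6) = 0x0402
k_1 = rotl(K, (7*1+6) mod 16) = rotl(K, 13) = 0x0102
k_2 = rotl(K, (7*2+6) mod 16) = rotl(K, 4) = 0x8100
k_3 = rotl(K, (7*3+6) mod 16) = rotl(K, 11) = 0x8040

0x8040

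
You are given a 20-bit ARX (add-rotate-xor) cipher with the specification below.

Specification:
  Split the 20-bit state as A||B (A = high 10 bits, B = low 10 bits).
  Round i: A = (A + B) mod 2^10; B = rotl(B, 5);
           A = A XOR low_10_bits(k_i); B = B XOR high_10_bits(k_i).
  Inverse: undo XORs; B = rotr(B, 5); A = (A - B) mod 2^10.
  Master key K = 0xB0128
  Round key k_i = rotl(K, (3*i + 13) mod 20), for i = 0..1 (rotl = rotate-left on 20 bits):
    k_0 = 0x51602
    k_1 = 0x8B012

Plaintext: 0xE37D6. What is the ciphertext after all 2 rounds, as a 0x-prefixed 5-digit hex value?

0x3B950

s_0 = plaintext = 0xE37D6
s_1 = Round(s_0, k_0) = 0x5879B
s_2 = Round(s_1, k_1) = 0x3B950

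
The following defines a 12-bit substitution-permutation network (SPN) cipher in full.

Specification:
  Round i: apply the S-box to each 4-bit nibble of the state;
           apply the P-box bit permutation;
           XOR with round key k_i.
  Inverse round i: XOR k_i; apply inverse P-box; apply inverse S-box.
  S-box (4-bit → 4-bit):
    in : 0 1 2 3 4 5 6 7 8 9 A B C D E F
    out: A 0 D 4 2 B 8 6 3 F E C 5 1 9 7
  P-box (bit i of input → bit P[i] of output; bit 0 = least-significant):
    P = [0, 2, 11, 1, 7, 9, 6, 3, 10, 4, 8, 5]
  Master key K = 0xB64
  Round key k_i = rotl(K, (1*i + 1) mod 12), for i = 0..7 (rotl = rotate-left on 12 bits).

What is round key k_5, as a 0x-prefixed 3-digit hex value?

0x92D

K = 0xB64
k_0 = rotl(K, (1*0+1) mod 12) = rotl(K, 1) = 0x6C9
k_1 = rotl(K, (1*1+1) mod 12) = rotl(K, 2) = 0xD92
k_2 = rotl(K, (1*2+1) mod 12) = rotl(K, 3) = 0xB25
k_3 = rotl(K, (1*3+1) mod 12) = rotl(K, 4) = 0x64B
k_4 = rotl(K, (1*4+1) mod 12) = rotl(K, 5) = 0xC96
k_5 = rotl(K, (1*5+1) mod 12) = rotl(K, 6) = 0x92D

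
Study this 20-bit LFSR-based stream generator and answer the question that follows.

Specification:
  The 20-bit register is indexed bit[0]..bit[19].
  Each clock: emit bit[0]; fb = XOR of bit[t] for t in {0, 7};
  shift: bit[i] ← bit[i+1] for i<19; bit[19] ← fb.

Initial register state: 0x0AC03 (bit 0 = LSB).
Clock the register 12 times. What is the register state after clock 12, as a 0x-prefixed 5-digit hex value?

0xD5B0A

reg_0 = 0x0AC03
clock 1: out=1, reg = 0x85601
clock 2: out=1, reg = 0xC2B00
clock 3: out=0, reg = 0x61580
clock 4: out=0, reg = 0xB0AC0
clock 5: out=0, reg = 0xD8560
clock 6: out=0, reg = 0x6C2B0
clock 7: out=0, reg = 0xB6158
clock 8: out=0, reg = 0x5B0AC
clock 9: out=0, reg = 0xAD856
clock 10: out=0, reg = 0x56C2B
clock 11: out=1, reg = 0xAB615
clock 12: out=1, reg = 0xD5B0A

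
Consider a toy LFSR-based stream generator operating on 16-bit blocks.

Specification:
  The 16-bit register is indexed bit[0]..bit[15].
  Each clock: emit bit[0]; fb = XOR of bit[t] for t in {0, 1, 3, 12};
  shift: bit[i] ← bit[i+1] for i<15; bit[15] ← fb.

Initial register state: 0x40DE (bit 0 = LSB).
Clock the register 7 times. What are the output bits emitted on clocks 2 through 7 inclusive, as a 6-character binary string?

111101

reg_0 = 0x40DE
clock 1: out=0, reg = 0x206F
clock 2: out=1, reg = 0x9037
clock 3: out=1, reg = 0xC81B
clock 4: out=1, reg = 0xE40D
clock 5: out=1, reg = 0x7206
clock 6: out=0, reg = 0x3903
clock 7: out=1, reg = 0x9C81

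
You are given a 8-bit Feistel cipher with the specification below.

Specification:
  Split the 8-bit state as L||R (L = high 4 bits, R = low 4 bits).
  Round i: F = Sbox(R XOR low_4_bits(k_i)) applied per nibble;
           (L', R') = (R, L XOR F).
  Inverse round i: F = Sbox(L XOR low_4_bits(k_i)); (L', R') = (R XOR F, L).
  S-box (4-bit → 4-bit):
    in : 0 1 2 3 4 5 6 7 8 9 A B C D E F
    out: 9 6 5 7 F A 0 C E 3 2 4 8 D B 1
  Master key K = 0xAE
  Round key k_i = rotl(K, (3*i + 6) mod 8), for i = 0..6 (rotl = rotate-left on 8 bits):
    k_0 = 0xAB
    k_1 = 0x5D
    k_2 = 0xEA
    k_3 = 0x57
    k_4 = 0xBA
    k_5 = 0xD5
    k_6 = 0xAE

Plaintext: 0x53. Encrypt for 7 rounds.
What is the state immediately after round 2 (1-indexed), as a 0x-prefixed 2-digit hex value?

s_0 = plaintext = 0x53
s_1 = Round(s_0, k_0) = 0x3B
s_2 = Round(s_1, k_1) = 0xB3
s_3 = Round(s_2, k_2) = 0x38
s_4 = Round(s_3, k_3) = 0x82
s_5 = Round(s_4, k_4) = 0x26
s_6 = Round(s_5, k_5) = 0x65
s_7 = Round(s_6, k_6) = 0x52

0xB3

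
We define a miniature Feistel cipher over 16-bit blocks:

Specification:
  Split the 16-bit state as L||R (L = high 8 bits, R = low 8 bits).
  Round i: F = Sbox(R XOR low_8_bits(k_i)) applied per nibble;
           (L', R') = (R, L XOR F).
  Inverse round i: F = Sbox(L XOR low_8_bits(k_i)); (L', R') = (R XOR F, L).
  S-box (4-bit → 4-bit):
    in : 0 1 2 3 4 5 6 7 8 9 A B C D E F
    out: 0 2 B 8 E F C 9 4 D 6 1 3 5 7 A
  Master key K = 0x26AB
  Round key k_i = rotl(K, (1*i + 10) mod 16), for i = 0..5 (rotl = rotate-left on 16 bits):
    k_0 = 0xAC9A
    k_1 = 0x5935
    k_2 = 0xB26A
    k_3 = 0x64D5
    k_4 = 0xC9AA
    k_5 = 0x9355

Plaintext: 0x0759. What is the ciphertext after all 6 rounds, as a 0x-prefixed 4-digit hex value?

s_0 = plaintext = 0x0759
s_1 = Round(s_0, k_0) = 0x593F
s_2 = Round(s_1, k_1) = 0x3F5F
s_3 = Round(s_2, k_2) = 0x5FB0
s_4 = Round(s_3, k_3) = 0xB090
s_5 = Round(s_4, k_4) = 0x9036
s_6 = Round(s_5, k_5) = 0x3658

0x3658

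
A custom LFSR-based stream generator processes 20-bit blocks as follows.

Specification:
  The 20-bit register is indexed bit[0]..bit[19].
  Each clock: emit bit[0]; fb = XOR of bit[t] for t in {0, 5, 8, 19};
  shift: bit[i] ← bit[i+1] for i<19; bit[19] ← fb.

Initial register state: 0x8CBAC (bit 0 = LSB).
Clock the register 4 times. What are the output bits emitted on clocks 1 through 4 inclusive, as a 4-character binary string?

0011

reg_0 = 0x8CBAC
clock 1: out=0, reg = 0xC65D6
clock 2: out=0, reg = 0x632EB
clock 3: out=1, reg = 0x31975
clock 4: out=1, reg = 0x98CBA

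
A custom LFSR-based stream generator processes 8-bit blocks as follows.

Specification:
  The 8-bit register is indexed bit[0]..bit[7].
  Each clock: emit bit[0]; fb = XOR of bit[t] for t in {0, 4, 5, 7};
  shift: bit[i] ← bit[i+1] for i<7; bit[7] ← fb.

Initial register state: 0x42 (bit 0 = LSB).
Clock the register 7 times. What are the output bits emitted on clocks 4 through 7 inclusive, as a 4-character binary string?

0001

reg_0 = 0x42
clock 1: out=0, reg = 0x21
clock 2: out=1, reg = 0x10
clock 3: out=0, reg = 0x88
clock 4: out=0, reg = 0xC4
clock 5: out=0, reg = 0xE2
clock 6: out=0, reg = 0x71
clock 7: out=1, reg = 0xB8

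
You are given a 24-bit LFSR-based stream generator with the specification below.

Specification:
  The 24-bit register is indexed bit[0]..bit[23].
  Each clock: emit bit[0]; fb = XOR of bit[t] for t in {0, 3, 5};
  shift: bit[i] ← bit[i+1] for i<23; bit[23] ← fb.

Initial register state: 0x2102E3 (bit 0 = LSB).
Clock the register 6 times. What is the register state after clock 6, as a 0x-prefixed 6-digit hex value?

0xA0840B

reg_0 = 0x2102E3
clock 1: out=1, reg = 0x108171
clock 2: out=1, reg = 0x0840B8
clock 3: out=0, reg = 0x04205C
clock 4: out=0, reg = 0x82102E
clock 5: out=0, reg = 0x410817
clock 6: out=1, reg = 0xA0840B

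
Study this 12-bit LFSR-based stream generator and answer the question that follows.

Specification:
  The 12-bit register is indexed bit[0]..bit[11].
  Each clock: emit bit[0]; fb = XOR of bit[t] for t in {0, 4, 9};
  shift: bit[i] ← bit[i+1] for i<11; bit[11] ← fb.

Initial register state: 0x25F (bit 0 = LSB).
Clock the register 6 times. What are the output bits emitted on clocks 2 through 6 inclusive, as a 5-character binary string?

reg_0 = 0x25F
clock 1: out=1, reg = 0x92F
clock 2: out=1, reg = 0xC97
clock 3: out=1, reg = 0x64B
clock 4: out=1, reg = 0x325
clock 5: out=1, reg = 0x192
clock 6: out=0, reg = 0x8C9

11110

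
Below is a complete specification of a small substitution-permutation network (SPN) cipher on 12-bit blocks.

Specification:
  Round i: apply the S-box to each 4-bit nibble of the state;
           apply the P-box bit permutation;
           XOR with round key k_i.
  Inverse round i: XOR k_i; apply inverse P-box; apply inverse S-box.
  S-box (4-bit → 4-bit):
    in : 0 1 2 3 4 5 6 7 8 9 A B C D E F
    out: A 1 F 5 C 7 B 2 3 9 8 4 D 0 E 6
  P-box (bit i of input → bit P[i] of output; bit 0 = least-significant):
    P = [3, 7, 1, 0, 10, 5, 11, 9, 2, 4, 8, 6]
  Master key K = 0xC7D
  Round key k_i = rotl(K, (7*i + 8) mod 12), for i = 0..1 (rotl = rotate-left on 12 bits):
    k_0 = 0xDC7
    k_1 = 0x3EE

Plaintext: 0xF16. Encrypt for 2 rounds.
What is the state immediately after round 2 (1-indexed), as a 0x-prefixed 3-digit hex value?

0xF59

s_0 = plaintext = 0xF16
s_1 = Round(s_0, k_0) = 0x85E
s_2 = Round(s_1, k_1) = 0xF59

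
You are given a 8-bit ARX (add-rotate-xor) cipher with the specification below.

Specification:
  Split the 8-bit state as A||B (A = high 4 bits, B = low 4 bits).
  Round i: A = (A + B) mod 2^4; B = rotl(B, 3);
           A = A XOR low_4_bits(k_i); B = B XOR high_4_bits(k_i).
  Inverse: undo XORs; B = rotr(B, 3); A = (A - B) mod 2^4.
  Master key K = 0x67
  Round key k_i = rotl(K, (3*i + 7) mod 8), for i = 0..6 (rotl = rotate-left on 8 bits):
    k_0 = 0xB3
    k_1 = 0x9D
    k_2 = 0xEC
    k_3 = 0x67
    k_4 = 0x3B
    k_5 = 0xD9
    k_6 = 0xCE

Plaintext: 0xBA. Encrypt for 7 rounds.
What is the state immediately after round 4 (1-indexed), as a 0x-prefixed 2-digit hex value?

s_0 = plaintext = 0xBA
s_1 = Round(s_0, k_0) = 0x6E
s_2 = Round(s_1, k_1) = 0x9E
s_3 = Round(s_2, k_2) = 0xB9
s_4 = Round(s_3, k_3) = 0x3A
s_5 = Round(s_4, k_4) = 0x66
s_6 = Round(s_5, k_5) = 0x5E
s_7 = Round(s_6, k_6) = 0xDB

0x3A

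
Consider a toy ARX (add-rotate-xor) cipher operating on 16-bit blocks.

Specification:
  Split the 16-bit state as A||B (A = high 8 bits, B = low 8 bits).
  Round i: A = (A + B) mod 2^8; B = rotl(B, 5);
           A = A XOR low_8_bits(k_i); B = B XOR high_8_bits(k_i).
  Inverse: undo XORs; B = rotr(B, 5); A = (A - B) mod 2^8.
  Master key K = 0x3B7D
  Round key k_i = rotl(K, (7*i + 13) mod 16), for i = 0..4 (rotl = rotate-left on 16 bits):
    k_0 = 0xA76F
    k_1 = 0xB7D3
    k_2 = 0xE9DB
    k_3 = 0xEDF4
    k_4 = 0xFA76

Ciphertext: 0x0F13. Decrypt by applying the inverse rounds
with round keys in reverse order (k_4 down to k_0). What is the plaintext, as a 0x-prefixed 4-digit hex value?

0xF029

s_0 = ciphertext = 0x0F13
s_1 = InvRound(s_0, k_4) = 0x2A4F
s_2 = InvRound(s_1, k_3) = 0xC915
s_3 = InvRound(s_2, k_2) = 0x2BE7
s_4 = InvRound(s_3, k_1) = 0x7682
s_5 = InvRound(s_4, k_0) = 0xF029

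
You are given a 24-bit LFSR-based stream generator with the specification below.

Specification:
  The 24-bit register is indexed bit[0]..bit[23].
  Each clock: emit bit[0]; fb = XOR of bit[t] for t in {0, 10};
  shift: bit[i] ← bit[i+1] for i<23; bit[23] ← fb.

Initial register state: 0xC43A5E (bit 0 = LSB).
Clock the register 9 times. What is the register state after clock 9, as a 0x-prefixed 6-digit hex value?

reg_0 = 0xC43A5E
clock 1: out=0, reg = 0x621D2F
clock 2: out=1, reg = 0x310E97
clock 3: out=1, reg = 0x18874B
clock 4: out=1, reg = 0x0C43A5
clock 5: out=1, reg = 0x8621D2
clock 6: out=0, reg = 0x4310E9
clock 7: out=1, reg = 0xA18874
clock 8: out=0, reg = 0x50C43A
clock 9: out=0, reg = 0xA8621D

0xA8621D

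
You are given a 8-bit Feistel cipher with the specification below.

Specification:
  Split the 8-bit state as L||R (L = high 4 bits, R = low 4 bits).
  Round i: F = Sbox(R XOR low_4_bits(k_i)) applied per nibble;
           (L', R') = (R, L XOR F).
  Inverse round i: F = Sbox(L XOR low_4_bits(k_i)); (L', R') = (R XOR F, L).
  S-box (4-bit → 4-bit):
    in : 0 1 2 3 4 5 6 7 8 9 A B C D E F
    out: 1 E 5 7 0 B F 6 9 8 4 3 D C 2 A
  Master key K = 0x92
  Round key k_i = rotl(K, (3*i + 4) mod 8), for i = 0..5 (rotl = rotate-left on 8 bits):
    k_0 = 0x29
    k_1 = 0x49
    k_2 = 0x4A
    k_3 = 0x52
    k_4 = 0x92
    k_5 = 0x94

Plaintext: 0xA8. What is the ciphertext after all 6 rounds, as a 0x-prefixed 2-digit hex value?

0x98

s_0 = plaintext = 0xA8
s_1 = Round(s_0, k_0) = 0x84
s_2 = Round(s_1, k_1) = 0x44
s_3 = Round(s_2, k_2) = 0x46
s_4 = Round(s_3, k_3) = 0x64
s_5 = Round(s_4, k_4) = 0x49
s_6 = Round(s_5, k_5) = 0x98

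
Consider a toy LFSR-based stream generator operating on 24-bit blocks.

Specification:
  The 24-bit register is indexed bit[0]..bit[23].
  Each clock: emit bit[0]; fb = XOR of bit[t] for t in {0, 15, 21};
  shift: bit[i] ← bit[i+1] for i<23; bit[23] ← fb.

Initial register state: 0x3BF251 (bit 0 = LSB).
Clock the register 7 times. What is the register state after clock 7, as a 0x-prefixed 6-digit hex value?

reg_0 = 0x3BF251
clock 1: out=1, reg = 0x9DF928
clock 2: out=0, reg = 0xCEFC94
clock 3: out=0, reg = 0xE77E4A
clock 4: out=0, reg = 0xF3BF25
clock 5: out=1, reg = 0xF9DF92
clock 6: out=0, reg = 0x7CEFC9
clock 7: out=1, reg = 0xBE77E4

0xBE77E4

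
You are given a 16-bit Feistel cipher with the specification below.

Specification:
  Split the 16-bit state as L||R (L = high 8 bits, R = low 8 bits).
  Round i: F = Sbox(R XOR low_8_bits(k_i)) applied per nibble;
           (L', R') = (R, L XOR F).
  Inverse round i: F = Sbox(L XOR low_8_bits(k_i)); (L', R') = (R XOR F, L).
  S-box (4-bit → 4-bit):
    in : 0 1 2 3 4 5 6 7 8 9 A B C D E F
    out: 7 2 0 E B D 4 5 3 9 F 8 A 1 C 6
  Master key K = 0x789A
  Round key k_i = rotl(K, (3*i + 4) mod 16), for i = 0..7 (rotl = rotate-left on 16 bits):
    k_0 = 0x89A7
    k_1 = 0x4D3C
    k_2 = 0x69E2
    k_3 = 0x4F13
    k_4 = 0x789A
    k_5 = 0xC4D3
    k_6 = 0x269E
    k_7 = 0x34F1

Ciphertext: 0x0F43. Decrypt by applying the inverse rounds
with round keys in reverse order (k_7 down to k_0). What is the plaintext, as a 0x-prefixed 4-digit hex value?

s_0 = ciphertext = 0x0F43
s_1 = InvRound(s_0, k_7) = 0x2F0F
s_2 = InvRound(s_1, k_6) = 0x8D2F
s_3 = InvRound(s_2, k_5) = 0xF38D
s_4 = InvRound(s_3, k_4) = 0xC4F3
s_5 = InvRound(s_4, k_3) = 0xE6C4
s_6 = InvRound(s_5, k_2) = 0xBFE6
s_7 = InvRound(s_6, k_1) = 0xD8BF
s_8 = InvRound(s_7, k_0) = 0xE9D8

0xE9D8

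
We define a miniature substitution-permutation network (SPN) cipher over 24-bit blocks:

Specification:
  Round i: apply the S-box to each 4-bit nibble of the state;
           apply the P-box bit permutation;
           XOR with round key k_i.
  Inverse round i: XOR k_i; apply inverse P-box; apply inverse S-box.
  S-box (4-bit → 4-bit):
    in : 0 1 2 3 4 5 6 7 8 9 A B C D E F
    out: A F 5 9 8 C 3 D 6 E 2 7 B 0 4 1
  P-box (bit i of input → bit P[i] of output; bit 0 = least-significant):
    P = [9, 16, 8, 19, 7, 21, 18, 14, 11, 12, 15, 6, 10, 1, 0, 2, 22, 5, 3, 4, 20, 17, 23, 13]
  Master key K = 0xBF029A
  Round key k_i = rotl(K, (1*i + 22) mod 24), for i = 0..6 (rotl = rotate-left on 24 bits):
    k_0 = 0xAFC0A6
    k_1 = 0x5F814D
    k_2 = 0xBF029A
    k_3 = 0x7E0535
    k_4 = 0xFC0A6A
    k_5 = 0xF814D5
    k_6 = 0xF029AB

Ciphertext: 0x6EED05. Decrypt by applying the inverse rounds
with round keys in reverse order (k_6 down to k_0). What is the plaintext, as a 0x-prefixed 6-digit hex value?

s_0 = ciphertext = 0x6EED05
s_1 = InvRound(s_0, k_6) = 0xB8CE74
s_2 = InvRound(s_1, k_5) = 0xD6EB3F
s_3 = InvRound(s_2, k_4) = 0x045505
s_4 = InvRound(s_3, k_3) = 0x6CDA04
s_5 = InvRound(s_4, k_2) = 0xB70B3A
s_6 = InvRound(s_5, k_1) = 0xEC97A3
s_7 = InvRound(s_6, k_0) = 0xAF7A4B

0xAF7A4B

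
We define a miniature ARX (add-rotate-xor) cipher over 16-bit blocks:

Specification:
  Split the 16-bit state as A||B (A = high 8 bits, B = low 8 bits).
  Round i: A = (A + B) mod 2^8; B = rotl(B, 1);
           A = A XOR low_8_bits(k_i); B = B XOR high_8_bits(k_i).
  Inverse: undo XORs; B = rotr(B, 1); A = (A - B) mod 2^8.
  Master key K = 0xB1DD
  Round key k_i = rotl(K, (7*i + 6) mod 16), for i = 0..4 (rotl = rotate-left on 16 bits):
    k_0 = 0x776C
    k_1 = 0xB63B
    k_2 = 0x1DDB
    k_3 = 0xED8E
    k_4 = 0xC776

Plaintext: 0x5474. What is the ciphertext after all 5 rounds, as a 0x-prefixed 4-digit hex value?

s_0 = plaintext = 0x5474
s_1 = Round(s_0, k_0) = 0xA49F
s_2 = Round(s_1, k_1) = 0x7889
s_3 = Round(s_2, k_2) = 0xDA0E
s_4 = Round(s_3, k_3) = 0x66F1
s_5 = Round(s_4, k_4) = 0x2124

0x2124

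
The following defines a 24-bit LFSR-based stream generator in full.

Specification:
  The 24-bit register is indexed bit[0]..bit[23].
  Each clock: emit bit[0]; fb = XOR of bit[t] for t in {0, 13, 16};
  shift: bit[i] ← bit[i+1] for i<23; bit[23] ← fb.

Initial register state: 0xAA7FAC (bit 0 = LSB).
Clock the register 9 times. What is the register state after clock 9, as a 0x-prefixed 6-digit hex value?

reg_0 = 0xAA7FAC
clock 1: out=0, reg = 0xD53FD6
clock 2: out=0, reg = 0x6A9FEB
clock 3: out=1, reg = 0xB54FF5
clock 4: out=1, reg = 0x5AA7FA
clock 5: out=0, reg = 0xAD53FD
clock 6: out=1, reg = 0x56A9FE
clock 7: out=0, reg = 0xAB54FF
clock 8: out=1, reg = 0x55AA7F
clock 9: out=1, reg = 0xAAD53F

0xAAD53F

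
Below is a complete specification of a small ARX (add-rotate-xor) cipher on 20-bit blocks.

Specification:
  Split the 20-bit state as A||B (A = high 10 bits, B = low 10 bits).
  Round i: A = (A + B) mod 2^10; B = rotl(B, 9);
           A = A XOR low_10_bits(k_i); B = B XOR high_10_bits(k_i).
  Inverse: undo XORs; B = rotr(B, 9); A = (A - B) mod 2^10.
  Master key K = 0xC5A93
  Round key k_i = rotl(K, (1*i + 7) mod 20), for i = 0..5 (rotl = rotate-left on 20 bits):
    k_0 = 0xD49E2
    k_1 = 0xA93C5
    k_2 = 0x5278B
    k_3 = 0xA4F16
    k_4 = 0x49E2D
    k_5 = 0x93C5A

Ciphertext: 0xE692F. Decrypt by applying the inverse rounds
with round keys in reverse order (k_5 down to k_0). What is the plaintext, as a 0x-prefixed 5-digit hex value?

0xF7398

s_0 = ciphertext = 0xE692F
s_1 = InvRound(s_0, k_5) = 0x3FEC1
s_2 = InvRound(s_1, k_4) = 0xC17CD
s_3 = InvRound(s_2, k_3) = 0x55EBC
s_4 = InvRound(s_3, k_2) = 0xBC7EB
s_5 = InvRound(s_4, k_1) = 0xA5A9E
s_6 = InvRound(s_5, k_0) = 0xF7398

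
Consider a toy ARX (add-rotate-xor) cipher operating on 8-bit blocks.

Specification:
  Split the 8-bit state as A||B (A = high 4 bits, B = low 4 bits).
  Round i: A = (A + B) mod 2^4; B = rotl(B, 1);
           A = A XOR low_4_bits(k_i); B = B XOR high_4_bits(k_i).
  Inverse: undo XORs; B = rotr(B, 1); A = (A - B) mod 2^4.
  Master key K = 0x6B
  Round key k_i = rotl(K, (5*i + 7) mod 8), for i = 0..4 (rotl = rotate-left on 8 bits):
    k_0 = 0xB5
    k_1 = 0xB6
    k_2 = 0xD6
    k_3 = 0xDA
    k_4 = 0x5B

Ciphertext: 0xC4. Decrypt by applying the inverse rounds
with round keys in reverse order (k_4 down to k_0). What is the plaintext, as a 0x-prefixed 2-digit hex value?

0x4D

s_0 = ciphertext = 0xC4
s_1 = InvRound(s_0, k_4) = 0xF8
s_2 = InvRound(s_1, k_3) = 0xBA
s_3 = InvRound(s_2, k_2) = 0x2B
s_4 = InvRound(s_3, k_1) = 0x40
s_5 = InvRound(s_4, k_0) = 0x4D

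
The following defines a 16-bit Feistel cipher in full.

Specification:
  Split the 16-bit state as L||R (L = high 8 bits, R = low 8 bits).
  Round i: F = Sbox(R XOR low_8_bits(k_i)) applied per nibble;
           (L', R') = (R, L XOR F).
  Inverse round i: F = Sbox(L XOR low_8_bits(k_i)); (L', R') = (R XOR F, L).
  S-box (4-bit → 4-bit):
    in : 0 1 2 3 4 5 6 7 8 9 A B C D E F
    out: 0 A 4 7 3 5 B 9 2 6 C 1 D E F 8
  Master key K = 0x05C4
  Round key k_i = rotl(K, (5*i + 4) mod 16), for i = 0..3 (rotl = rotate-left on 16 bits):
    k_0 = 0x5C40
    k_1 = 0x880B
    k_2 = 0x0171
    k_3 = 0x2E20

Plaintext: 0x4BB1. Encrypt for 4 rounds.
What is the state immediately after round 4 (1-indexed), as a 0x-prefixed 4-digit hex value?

s_0 = plaintext = 0x4BB1
s_1 = Round(s_0, k_0) = 0xB1C1
s_2 = Round(s_1, k_1) = 0xC16D
s_3 = Round(s_2, k_2) = 0x6D6C
s_4 = Round(s_3, k_3) = 0x6C50

0x6C50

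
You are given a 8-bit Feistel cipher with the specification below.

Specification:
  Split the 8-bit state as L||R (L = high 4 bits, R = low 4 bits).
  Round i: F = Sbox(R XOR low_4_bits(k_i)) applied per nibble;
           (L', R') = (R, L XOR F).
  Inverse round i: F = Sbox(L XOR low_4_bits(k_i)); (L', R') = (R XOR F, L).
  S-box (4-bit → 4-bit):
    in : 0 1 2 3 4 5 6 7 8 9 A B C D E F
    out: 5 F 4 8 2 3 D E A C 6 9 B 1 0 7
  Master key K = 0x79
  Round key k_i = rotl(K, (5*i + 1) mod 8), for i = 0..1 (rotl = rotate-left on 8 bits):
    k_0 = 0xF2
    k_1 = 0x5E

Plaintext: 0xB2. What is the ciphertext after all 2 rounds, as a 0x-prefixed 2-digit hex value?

s_0 = plaintext = 0xB2
s_1 = Round(s_0, k_0) = 0x2E
s_2 = Round(s_1, k_1) = 0xE7

0xE7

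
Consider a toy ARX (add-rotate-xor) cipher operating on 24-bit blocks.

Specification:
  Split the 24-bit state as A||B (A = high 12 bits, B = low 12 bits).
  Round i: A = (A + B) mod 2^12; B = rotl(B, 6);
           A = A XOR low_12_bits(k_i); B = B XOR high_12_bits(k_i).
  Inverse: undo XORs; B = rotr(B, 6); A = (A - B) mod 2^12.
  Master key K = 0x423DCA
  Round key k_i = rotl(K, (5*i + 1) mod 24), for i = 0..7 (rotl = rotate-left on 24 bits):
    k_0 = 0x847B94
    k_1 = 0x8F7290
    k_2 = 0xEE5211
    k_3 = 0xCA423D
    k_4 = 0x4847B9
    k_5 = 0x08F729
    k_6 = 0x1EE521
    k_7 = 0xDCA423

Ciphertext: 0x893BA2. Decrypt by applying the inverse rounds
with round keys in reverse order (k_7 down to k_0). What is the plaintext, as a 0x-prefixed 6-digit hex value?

s_0 = ciphertext = 0x893BA2
s_1 = InvRound(s_0, k_7) = 0x297A19
s_2 = InvRound(s_1, k_6) = 0x9C7DEF
s_3 = InvRound(s_2, k_5) = 0x6B9835
s_4 = InvRound(s_3, k_4) = 0x48EC72
s_5 = InvRound(s_4, k_3) = 0x130583
s_6 = InvRound(s_5, k_2) = 0x9749AD
s_7 = InvRound(s_6, k_1) = 0x55F685
s_8 = InvRound(s_7, k_0) = 0xE100BB

0xE100BB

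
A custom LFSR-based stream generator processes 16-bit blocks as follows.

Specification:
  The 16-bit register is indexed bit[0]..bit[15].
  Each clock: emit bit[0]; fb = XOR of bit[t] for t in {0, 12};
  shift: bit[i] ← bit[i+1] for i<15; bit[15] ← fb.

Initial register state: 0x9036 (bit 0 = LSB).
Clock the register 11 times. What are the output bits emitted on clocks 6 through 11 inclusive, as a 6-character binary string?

100000

reg_0 = 0x9036
clock 1: out=0, reg = 0xC81B
clock 2: out=1, reg = 0xE40D
clock 3: out=1, reg = 0xF206
clock 4: out=0, reg = 0xF903
clock 5: out=1, reg = 0x7C81
clock 6: out=1, reg = 0x3E40
clock 7: out=0, reg = 0x9F20
clock 8: out=0, reg = 0xCF90
clock 9: out=0, reg = 0x67C8
clock 10: out=0, reg = 0x33E4
clock 11: out=0, reg = 0x99F2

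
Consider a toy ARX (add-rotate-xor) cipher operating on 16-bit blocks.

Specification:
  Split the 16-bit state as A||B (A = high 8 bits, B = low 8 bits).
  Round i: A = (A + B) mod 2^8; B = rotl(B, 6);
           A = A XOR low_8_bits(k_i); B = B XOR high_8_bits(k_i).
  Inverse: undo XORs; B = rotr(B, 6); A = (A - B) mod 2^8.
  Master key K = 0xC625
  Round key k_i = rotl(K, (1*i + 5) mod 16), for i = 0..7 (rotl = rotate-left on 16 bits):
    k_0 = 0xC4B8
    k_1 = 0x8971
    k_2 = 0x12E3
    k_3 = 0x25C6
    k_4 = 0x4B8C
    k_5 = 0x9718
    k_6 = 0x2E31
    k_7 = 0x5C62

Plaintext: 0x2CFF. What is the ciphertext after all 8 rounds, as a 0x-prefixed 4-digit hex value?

0x2656

s_0 = plaintext = 0x2CFF
s_1 = Round(s_0, k_0) = 0x933B
s_2 = Round(s_1, k_1) = 0xBF47
s_3 = Round(s_2, k_2) = 0xE5C3
s_4 = Round(s_3, k_3) = 0x6ED5
s_5 = Round(s_4, k_4) = 0xCF3E
s_6 = Round(s_5, k_5) = 0x1518
s_7 = Round(s_6, k_6) = 0x1C28
s_8 = Round(s_7, k_7) = 0x2656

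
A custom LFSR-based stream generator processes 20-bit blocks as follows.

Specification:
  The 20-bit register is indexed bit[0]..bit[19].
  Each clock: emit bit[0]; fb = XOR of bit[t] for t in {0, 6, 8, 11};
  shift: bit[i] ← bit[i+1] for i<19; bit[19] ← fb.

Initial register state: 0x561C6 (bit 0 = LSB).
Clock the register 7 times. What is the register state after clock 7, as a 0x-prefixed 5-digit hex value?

reg_0 = 0x561C6
clock 1: out=0, reg = 0x2B0E3
clock 2: out=1, reg = 0x15871
clock 3: out=1, reg = 0x8AC38
clock 4: out=0, reg = 0xC561C
clock 5: out=0, reg = 0x62B0E
clock 6: out=0, reg = 0x31587
clock 7: out=1, reg = 0x18AC3

0x18AC3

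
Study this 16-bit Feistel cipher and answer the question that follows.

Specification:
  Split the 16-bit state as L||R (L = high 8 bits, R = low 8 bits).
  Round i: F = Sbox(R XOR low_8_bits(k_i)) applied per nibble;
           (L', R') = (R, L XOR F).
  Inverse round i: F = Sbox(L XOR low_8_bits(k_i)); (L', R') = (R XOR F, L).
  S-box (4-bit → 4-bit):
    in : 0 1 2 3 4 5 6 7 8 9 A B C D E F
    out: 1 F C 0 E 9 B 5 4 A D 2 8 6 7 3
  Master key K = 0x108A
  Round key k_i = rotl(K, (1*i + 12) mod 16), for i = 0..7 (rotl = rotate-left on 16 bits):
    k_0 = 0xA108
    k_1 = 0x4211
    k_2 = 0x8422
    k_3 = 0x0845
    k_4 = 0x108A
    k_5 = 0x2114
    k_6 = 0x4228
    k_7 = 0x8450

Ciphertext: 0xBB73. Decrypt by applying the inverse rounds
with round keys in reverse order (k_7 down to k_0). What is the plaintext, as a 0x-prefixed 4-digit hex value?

0xD13E

s_0 = ciphertext = 0xBB73
s_1 = InvRound(s_0, k_7) = 0x01BB
s_2 = InvRound(s_1, k_6) = 0x7101
s_3 = InvRound(s_2, k_5) = 0xB871
s_4 = InvRound(s_3, k_4) = 0x7DB8
s_5 = InvRound(s_4, k_3) = 0xBC7D
s_6 = InvRound(s_5, k_2) = 0xDABC
s_7 = InvRound(s_6, k_1) = 0x3EDA
s_8 = InvRound(s_7, k_0) = 0xD13E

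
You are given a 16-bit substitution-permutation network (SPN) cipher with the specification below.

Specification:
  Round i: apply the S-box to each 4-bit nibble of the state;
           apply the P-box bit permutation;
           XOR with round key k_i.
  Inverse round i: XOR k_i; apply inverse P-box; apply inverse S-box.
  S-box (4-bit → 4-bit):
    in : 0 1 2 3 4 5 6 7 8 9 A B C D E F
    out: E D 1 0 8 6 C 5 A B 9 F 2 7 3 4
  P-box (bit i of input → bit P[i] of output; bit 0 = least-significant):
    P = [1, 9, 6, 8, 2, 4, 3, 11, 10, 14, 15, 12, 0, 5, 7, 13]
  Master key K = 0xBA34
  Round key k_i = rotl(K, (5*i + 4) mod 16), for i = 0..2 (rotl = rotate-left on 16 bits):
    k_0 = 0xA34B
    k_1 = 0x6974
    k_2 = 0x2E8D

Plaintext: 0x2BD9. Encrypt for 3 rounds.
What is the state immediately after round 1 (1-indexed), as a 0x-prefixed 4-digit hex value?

s_0 = plaintext = 0x2BD9
s_1 = Round(s_0, k_0) = 0x7454
s_2 = Round(s_1, k_1) = 0x78ED
s_3 = Round(s_2, k_2) = 0x7C5A

0x7454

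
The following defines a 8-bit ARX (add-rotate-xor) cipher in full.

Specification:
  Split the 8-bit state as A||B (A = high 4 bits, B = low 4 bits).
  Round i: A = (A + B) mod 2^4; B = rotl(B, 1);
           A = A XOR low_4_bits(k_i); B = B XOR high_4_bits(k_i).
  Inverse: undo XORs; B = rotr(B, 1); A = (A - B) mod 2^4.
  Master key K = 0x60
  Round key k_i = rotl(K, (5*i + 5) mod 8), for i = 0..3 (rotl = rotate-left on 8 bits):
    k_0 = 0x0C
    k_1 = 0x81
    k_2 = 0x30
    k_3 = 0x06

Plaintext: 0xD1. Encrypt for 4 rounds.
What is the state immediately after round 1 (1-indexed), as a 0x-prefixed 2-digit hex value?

0x22

s_0 = plaintext = 0xD1
s_1 = Round(s_0, k_0) = 0x22
s_2 = Round(s_1, k_1) = 0x5C
s_3 = Round(s_2, k_2) = 0x1A
s_4 = Round(s_3, k_3) = 0xD5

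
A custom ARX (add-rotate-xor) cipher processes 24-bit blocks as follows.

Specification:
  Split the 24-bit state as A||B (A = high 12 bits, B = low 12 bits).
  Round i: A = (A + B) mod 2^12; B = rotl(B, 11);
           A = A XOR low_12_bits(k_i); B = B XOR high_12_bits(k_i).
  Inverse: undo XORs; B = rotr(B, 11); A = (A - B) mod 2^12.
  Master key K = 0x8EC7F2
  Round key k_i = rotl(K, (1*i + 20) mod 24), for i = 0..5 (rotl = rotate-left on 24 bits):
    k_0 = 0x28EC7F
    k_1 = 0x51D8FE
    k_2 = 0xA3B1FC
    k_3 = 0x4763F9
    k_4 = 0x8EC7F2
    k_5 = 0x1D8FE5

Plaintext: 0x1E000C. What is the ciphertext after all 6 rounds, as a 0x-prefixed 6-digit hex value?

0xCA42B1

s_0 = plaintext = 0x1E000C
s_1 = Round(s_0, k_0) = 0xD93288
s_2 = Round(s_1, k_1) = 0x8E5459
s_3 = Round(s_2, k_2) = 0xCC2017
s_4 = Round(s_3, k_3) = 0xF20C7D
s_5 = Round(s_4, k_4) = 0xC6F6D2
s_6 = Round(s_5, k_5) = 0xCA42B1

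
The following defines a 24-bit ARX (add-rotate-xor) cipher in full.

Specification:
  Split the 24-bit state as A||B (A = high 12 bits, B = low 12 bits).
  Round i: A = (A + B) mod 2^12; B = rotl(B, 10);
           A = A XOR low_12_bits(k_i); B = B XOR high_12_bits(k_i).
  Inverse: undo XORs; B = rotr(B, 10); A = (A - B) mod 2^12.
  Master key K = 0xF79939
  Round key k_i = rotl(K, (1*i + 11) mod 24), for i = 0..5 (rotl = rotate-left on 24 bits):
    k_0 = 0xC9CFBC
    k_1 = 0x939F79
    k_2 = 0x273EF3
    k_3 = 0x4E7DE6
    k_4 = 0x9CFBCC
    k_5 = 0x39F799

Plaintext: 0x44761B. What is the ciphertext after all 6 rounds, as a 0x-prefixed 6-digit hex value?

0x52419A

s_0 = plaintext = 0x44761B
s_1 = Round(s_0, k_0) = 0x5DE11A
s_2 = Round(s_1, k_1) = 0x98117F
s_3 = Round(s_2, k_2) = 0x5F3E2C
s_4 = Round(s_3, k_3) = 0x9F976C
s_5 = Round(s_4, k_4) = 0xAA9814
s_6 = Round(s_5, k_5) = 0x52419A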